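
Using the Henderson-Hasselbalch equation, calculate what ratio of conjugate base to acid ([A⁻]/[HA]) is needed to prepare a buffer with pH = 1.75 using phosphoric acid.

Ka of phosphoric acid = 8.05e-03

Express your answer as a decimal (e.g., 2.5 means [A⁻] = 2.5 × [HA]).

pKa = -log(8.05e-03) = 2.0942. pH = pKa + log([A⁻]/[HA]), so log([A⁻]/[HA]) = pH − pKa = 1.75 − 2.0942 = -0.3442. [A⁻]/[HA] = 10^(-0.3442) = 0.453

[A⁻]/[HA] = 0.453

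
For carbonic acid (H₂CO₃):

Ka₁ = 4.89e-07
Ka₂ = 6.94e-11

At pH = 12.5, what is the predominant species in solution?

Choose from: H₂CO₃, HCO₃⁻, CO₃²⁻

pKa₁ = 6.31, pKa₂ = 10.16. For a polyprotic acid the predominant species crosses at each pKa: below pKa_n the protonated form dominates, above it the deprotonated form does. At pH = 12.5, the predominant species is CO₃²⁻.

CO₃²⁻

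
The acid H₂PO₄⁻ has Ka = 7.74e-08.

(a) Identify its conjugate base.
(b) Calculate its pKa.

(a) The conjugate base is formed by removing one H⁺ from H₂PO₄⁻, giving HPO₄²⁻. (b) pKa = -log(Ka) = -log(7.74e-08) = 7.11.

Conjugate base: HPO₄²⁻; pK_a = 7.11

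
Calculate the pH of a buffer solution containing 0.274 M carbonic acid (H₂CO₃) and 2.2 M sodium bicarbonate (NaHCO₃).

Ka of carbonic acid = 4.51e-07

pKa = -log(4.51e-07) = 6.35. pH = pKa + log([A⁻]/[HA]) = 6.35 + log(2.2/0.274)

pH = 7.25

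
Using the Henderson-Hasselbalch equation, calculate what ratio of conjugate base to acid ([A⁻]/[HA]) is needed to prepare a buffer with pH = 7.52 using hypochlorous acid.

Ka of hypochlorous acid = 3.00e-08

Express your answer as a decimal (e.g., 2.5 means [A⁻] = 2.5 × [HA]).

pKa = -log(3.00e-08) = 7.5229. pH = pKa + log([A⁻]/[HA]), so log([A⁻]/[HA]) = pH − pKa = 7.52 − 7.5229 = -0.0029. [A⁻]/[HA] = 10^(-0.0029) = 0.993

[A⁻]/[HA] = 0.993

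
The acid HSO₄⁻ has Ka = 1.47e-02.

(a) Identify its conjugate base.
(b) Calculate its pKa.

(a) The conjugate base is formed by removing one H⁺ from HSO₄⁻, giving SO₄²⁻. (b) pKa = -log(Ka) = -log(1.47e-02) = 1.83.

Conjugate base: SO₄²⁻; pK_a = 1.83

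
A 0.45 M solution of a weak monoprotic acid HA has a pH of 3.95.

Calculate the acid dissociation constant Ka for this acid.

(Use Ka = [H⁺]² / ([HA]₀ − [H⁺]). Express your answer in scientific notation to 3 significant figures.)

[H⁺] = 10^(−pH) = 10^(−3.95) = 1.122e-04 M. For HA ⇌ H⁺ + A⁻, Ka = [H⁺][A⁻]/[HA] = [H⁺]² / ([HA]₀ − [H⁺]) = (1.122e-04)² / (0.45 − 1.122e-04) = 2.80e-08.

K_a = 2.80e-08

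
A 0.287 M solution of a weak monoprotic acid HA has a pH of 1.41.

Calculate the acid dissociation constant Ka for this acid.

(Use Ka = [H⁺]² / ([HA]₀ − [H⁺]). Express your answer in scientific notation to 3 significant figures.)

[H⁺] = 10^(−pH) = 10^(−1.41) = 3.890e-02 M. For HA ⇌ H⁺ + A⁻, Ka = [H⁺][A⁻]/[HA] = [H⁺]² / ([HA]₀ − [H⁺]) = (3.890e-02)² / (0.287 − 3.890e-02) = 6.10e-03.

K_a = 6.10e-03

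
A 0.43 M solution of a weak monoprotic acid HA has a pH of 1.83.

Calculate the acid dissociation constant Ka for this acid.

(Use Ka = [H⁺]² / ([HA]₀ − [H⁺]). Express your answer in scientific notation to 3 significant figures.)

[H⁺] = 10^(−pH) = 10^(−1.83) = 1.479e-02 M. For HA ⇌ H⁺ + A⁻, Ka = [H⁺][A⁻]/[HA] = [H⁺]² / ([HA]₀ − [H⁺]) = (1.479e-02)² / (0.43 − 1.479e-02) = 5.27e-04.

K_a = 5.27e-04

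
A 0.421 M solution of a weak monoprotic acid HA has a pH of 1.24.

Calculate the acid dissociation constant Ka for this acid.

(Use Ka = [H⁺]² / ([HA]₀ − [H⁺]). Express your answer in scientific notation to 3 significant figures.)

[H⁺] = 10^(−pH) = 10^(−1.24) = 5.754e-02 M. For HA ⇌ H⁺ + A⁻, Ka = [H⁺][A⁻]/[HA] = [H⁺]² / ([HA]₀ − [H⁺]) = (5.754e-02)² / (0.421 − 5.754e-02) = 9.11e-03.

K_a = 9.11e-03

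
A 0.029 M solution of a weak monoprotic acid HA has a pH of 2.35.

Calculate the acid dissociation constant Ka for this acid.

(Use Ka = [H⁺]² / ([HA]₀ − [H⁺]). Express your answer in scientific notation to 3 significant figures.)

[H⁺] = 10^(−pH) = 10^(−2.35) = 4.467e-03 M. For HA ⇌ H⁺ + A⁻, Ka = [H⁺][A⁻]/[HA] = [H⁺]² / ([HA]₀ − [H⁺]) = (4.467e-03)² / (0.029 − 4.467e-03) = 8.13e-04.

K_a = 8.13e-04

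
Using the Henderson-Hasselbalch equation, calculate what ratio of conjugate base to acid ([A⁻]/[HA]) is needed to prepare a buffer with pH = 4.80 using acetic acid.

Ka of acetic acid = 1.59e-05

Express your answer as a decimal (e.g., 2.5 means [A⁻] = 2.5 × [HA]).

pKa = -log(1.59e-05) = 4.7986. pH = pKa + log([A⁻]/[HA]), so log([A⁻]/[HA]) = pH − pKa = 4.80 − 4.7986 = 0.0014. [A⁻]/[HA] = 10^(0.0014) = 1.00

[A⁻]/[HA] = 1.00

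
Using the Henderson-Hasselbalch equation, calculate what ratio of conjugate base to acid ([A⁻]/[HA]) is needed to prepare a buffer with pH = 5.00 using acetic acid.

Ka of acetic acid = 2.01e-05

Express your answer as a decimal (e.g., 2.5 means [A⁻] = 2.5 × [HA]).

pKa = -log(2.01e-05) = 4.6968. pH = pKa + log([A⁻]/[HA]), so log([A⁻]/[HA]) = pH − pKa = 5.00 − 4.6968 = 0.3032. [A⁻]/[HA] = 10^(0.3032) = 2.01

[A⁻]/[HA] = 2.01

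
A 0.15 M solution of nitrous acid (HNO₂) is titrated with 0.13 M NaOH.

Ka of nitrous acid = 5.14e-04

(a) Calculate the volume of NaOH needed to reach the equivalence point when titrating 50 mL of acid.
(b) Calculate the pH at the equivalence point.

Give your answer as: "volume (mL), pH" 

moles acid = 0.15 × 50/1000 = 0.0075 mol; V_base = moles/0.13 × 1000 = 57.7 mL. At equivalence only the conjugate base is present: [A⁻] = 0.0075/0.108 = 6.9643e-02 M. Kb = Kw/Ka = 1.95e-11; [OH⁻] = √(Kb × [A⁻]) = 1.1640e-06; pOH = 5.93; pH = 14 - pOH = 8.07.

V = 57.7 mL, pH = 8.07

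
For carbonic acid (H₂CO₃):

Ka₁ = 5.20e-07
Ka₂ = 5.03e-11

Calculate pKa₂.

pKa₂ = -log(Ka₂) = -log(5.03e-11) = 10.30.

pK_{a2} = 10.30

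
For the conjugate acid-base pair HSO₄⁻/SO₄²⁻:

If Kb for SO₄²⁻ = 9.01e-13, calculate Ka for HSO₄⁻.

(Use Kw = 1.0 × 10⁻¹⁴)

For a conjugate pair Ka × Kb = Kw, so Ka = Kw/Kb = 1.0 × 10⁻¹⁴ / 9.01e-13 = 1.11e-02.

K_a = 1.11e-02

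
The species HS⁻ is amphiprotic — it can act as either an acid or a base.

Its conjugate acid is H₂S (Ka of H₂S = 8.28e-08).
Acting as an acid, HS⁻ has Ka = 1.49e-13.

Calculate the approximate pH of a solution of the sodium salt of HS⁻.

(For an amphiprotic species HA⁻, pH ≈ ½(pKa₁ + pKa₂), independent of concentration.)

pKa₁ = -log(8.28e-08) = 7.08; pKa₂ = -log(1.49e-13) = 12.83. For an amphiprotic species, pH ≈ ½(pKa₁ + pKa₂) = ½(7.08 + 12.83) = 9.95.

pH = 9.95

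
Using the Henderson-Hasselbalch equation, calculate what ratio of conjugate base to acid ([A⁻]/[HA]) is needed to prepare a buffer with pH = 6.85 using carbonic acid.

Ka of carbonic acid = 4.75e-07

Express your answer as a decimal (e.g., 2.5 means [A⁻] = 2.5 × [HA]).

pKa = -log(4.75e-07) = 6.3233. pH = pKa + log([A⁻]/[HA]), so log([A⁻]/[HA]) = pH − pKa = 6.85 − 6.3233 = 0.5267. [A⁻]/[HA] = 10^(0.5267) = 3.36

[A⁻]/[HA] = 3.36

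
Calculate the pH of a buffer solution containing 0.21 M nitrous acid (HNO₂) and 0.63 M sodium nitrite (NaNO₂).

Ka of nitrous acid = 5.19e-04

pKa = -log(5.19e-04) = 3.28. pH = pKa + log([A⁻]/[HA]) = 3.28 + log(0.63/0.21)

pH = 3.76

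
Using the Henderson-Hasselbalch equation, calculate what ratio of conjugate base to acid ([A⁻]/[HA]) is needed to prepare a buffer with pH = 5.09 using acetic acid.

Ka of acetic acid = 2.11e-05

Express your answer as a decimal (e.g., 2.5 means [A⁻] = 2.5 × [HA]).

pKa = -log(2.11e-05) = 4.6757. pH = pKa + log([A⁻]/[HA]), so log([A⁻]/[HA]) = pH − pKa = 5.09 − 4.6757 = 0.4143. [A⁻]/[HA] = 10^(0.4143) = 2.60

[A⁻]/[HA] = 2.60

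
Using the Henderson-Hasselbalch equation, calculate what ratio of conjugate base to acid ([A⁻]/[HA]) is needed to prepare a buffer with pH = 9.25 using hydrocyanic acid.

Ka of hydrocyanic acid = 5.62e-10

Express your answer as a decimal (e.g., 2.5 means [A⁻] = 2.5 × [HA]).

pKa = -log(5.62e-10) = 9.2503. pH = pKa + log([A⁻]/[HA]), so log([A⁻]/[HA]) = pH − pKa = 9.25 − 9.2503 = -0.0003. [A⁻]/[HA] = 10^(-0.0003) = 0.999

[A⁻]/[HA] = 0.999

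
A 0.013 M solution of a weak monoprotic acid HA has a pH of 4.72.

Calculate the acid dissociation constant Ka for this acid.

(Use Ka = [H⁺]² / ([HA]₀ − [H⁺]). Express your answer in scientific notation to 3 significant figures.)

[H⁺] = 10^(−pH) = 10^(−4.72) = 1.905e-05 M. For HA ⇌ H⁺ + A⁻, Ka = [H⁺][A⁻]/[HA] = [H⁺]² / ([HA]₀ − [H⁺]) = (1.905e-05)² / (0.013 − 1.905e-05) = 2.80e-08.

K_a = 2.80e-08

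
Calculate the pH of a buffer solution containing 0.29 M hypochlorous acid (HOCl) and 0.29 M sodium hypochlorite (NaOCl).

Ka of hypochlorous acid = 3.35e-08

pKa = -log(3.35e-08) = 7.47. pH = pKa + log([A⁻]/[HA]) = 7.47 + log(0.29/0.29)

pH = 7.47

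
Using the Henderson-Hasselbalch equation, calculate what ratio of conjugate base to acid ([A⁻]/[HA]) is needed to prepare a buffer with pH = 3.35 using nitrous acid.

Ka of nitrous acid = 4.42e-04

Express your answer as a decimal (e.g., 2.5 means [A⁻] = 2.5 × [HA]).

pKa = -log(4.42e-04) = 3.3546. pH = pKa + log([A⁻]/[HA]), so log([A⁻]/[HA]) = pH − pKa = 3.35 − 3.3546 = -0.0046. [A⁻]/[HA] = 10^(-0.0046) = 0.990

[A⁻]/[HA] = 0.990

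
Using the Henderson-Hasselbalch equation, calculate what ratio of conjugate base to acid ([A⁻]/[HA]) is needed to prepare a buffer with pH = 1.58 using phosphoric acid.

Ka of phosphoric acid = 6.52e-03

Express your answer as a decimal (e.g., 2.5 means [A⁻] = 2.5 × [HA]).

pKa = -log(6.52e-03) = 2.1858. pH = pKa + log([A⁻]/[HA]), so log([A⁻]/[HA]) = pH − pKa = 1.58 − 2.1858 = -0.6058. [A⁻]/[HA] = 10^(-0.6058) = 0.248

[A⁻]/[HA] = 0.248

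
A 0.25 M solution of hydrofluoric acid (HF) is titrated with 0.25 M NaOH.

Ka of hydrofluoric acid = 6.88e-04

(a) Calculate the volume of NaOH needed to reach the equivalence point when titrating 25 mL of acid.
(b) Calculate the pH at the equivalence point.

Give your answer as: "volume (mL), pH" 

moles acid = 0.25 × 25/1000 = 0.00625 mol; V_base = moles/0.25 × 1000 = 25.0 mL. At equivalence only the conjugate base is present: [A⁻] = 0.00625/0.050 = 1.2500e-01 M. Kb = Kw/Ka = 1.45e-11; [OH⁻] = √(Kb × [A⁻]) = 1.3479e-06; pOH = 5.87; pH = 14 - pOH = 8.13.

V = 25.0 mL, pH = 8.13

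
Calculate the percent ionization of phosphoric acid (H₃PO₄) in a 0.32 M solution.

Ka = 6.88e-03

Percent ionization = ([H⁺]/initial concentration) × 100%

Using Ka equilibrium: x² + Ka×x - Ka×C = 0. Solving: [H⁺] = 4.3607e-02. Percent = (4.3607e-02/0.32) × 100

Percent ionization = 13.6%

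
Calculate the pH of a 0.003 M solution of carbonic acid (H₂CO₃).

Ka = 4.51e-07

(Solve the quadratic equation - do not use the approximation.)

x² + Ka×x - Ka×C = 0. Using quadratic formula: [H⁺] = 3.6558e-05

pH = 4.44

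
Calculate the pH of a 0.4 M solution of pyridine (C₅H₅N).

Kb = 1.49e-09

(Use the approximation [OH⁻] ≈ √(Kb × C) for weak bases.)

[OH⁻] = √(Kb × C) = √(1.49e-09 × 0.4) = 2.4413e-05. pOH = 4.61, pH = 14 - pOH

pH = 9.39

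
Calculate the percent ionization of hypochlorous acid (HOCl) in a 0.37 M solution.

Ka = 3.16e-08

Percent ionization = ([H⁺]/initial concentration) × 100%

Using Ka equilibrium: x² + Ka×x - Ka×C = 0. Solving: [H⁺] = 1.0811e-04. Percent = (1.0811e-04/0.37) × 100

Percent ionization = 0.0292%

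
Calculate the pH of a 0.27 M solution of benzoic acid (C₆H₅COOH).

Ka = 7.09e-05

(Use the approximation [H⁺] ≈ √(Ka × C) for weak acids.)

[H⁺] = √(Ka × C) = √(7.09e-05 × 0.27) = 4.3753e-03. pH = -log(4.3753e-03)

pH = 2.36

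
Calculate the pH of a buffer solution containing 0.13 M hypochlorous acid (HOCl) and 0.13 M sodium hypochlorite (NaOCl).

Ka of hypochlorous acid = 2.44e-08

pKa = -log(2.44e-08) = 7.61. pH = pKa + log([A⁻]/[HA]) = 7.61 + log(0.13/0.13)

pH = 7.61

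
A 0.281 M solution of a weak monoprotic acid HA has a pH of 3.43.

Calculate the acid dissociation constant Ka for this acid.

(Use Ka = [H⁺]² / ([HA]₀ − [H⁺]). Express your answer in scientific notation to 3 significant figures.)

[H⁺] = 10^(−pH) = 10^(−3.43) = 3.715e-04 M. For HA ⇌ H⁺ + A⁻, Ka = [H⁺][A⁻]/[HA] = [H⁺]² / ([HA]₀ − [H⁺]) = (3.715e-04)² / (0.281 − 3.715e-04) = 4.92e-07.

K_a = 4.92e-07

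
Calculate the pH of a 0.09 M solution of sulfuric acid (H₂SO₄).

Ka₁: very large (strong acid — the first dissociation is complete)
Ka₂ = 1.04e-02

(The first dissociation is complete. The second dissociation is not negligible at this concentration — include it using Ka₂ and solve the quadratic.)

First dissociation is complete: [H⁺]₀ = [HSO₄⁻]₀ = C = 0.09 M. Second dissociation HSO₄⁻ ⇌ H⁺ + SO₄²⁻: let x = [SO₄²⁻]. Ka₂ = (C + x)·x / (C − x) = 1.04e-02 → x² + (C + Ka₂)·x − Ka₂·C = 0 → x² + 0.10040·x − 9.360e-04 = 0. x = (−0.10040 + √(0.10040² + 4 × 9.360e-04)) / 2 = 8.5881e-03 M. [H⁺] = C + x = 0.09 + 8.5881e-03 = 9.8588e-02 M. pH = -log(9.8588e-02) = 1.01.

pH = 1.01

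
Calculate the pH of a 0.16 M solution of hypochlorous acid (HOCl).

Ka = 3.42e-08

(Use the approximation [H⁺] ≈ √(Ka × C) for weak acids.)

[H⁺] = √(Ka × C) = √(3.42e-08 × 0.16) = 7.3973e-05. pH = -log(7.3973e-05)

pH = 4.13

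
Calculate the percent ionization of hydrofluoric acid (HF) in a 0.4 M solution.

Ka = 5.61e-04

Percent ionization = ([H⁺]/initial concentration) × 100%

Using Ka equilibrium: x² + Ka×x - Ka×C = 0. Solving: [H⁺] = 1.4702e-02. Percent = (1.4702e-02/0.4) × 100

Percent ionization = 3.68%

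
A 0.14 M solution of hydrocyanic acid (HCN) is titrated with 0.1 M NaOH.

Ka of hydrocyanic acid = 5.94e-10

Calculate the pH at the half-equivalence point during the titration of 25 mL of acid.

At half-equivalence [HA] = [A⁻], so Henderson-Hasselbalch gives pH = pKa = -log(5.94e-10) = 9.23.

pH = pKa = 9.23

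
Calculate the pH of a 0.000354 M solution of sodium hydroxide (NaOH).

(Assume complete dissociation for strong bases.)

[OH⁻] = 0.000354 M for strong base. pOH = -log[OH⁻] = 3.45, pH = 14 - pOH

pH = 10.55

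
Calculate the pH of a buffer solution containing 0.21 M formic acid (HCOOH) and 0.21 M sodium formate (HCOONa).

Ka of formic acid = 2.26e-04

pKa = -log(2.26e-04) = 3.65. pH = pKa + log([A⁻]/[HA]) = 3.65 + log(0.21/0.21)

pH = 3.65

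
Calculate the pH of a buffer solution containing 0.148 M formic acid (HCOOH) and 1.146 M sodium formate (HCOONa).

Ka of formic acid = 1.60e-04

pKa = -log(1.60e-04) = 3.80. pH = pKa + log([A⁻]/[HA]) = 3.80 + log(1.146/0.148)

pH = 4.68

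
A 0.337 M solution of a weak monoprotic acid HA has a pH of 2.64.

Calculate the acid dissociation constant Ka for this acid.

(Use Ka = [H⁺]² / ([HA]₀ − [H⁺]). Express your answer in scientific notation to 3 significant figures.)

[H⁺] = 10^(−pH) = 10^(−2.64) = 2.291e-03 M. For HA ⇌ H⁺ + A⁻, Ka = [H⁺][A⁻]/[HA] = [H⁺]² / ([HA]₀ − [H⁺]) = (2.291e-03)² / (0.337 − 2.291e-03) = 1.57e-05.

K_a = 1.57e-05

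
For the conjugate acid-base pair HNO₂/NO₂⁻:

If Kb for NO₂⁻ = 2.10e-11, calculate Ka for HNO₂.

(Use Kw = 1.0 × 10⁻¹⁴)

For a conjugate pair Ka × Kb = Kw, so Ka = Kw/Kb = 1.0 × 10⁻¹⁴ / 2.10e-11 = 4.76e-04.

K_a = 4.76e-04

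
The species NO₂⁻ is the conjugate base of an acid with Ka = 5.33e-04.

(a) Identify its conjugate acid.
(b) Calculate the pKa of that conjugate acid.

(a) The conjugate acid is formed by adding one H⁺ to NO₂⁻, giving HNO₂. (b) pKa = -log(Ka) = -log(5.33e-04) = 3.27.

Conjugate acid: HNO₂; pK_a = 3.27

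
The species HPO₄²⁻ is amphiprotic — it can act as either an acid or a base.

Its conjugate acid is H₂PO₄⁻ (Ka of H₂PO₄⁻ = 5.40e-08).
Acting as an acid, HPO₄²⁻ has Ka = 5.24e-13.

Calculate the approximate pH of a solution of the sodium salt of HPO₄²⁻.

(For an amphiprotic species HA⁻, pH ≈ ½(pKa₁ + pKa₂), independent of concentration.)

pKa₁ = -log(5.40e-08) = 7.27; pKa₂ = -log(5.24e-13) = 12.28. For an amphiprotic species, pH ≈ ½(pKa₁ + pKa₂) = ½(7.27 + 12.28) = 9.77.

pH = 9.77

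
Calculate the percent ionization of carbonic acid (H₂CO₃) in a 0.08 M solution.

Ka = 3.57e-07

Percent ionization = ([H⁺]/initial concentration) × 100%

Using Ka equilibrium: x² + Ka×x - Ka×C = 0. Solving: [H⁺] = 1.6882e-04. Percent = (1.6882e-04/0.08) × 100

Percent ionization = 0.211%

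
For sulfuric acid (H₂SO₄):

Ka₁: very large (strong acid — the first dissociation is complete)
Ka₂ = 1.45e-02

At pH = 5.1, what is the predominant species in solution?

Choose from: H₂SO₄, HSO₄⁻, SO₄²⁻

The first dissociation is complete, so H₂SO₄ itself is never the predominant species in water; pKa₂ = -log(1.45e-02) = 1.84. For a polyprotic acid the predominant species crosses at each pKa: below pKa_n the protonated form dominates, above it the deprotonated form does. At pH = 5.1, the predominant species is SO₄²⁻.

SO₄²⁻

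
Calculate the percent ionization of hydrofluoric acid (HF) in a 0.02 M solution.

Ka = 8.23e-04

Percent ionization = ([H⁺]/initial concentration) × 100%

Using Ka equilibrium: x² + Ka×x - Ka×C = 0. Solving: [H⁺] = 3.6664e-03. Percent = (3.6664e-03/0.02) × 100

Percent ionization = 18.3%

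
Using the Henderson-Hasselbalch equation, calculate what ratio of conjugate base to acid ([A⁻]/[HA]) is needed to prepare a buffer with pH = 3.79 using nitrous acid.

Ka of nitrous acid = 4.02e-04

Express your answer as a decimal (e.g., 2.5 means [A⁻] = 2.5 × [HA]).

pKa = -log(4.02e-04) = 3.3958. pH = pKa + log([A⁻]/[HA]), so log([A⁻]/[HA]) = pH − pKa = 3.79 − 3.3958 = 0.3942. [A⁻]/[HA] = 10^(0.3942) = 2.48

[A⁻]/[HA] = 2.48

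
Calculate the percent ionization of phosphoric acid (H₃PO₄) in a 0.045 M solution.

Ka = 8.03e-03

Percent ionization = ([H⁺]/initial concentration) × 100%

Using Ka equilibrium: x² + Ka×x - Ka×C = 0. Solving: [H⁺] = 1.5414e-02. Percent = (1.5414e-02/0.045) × 100

Percent ionization = 34.3%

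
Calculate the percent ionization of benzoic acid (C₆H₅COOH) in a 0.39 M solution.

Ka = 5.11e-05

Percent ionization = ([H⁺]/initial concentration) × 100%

Using Ka equilibrium: x² + Ka×x - Ka×C = 0. Solving: [H⁺] = 4.4387e-03. Percent = (4.4387e-03/0.39) × 100

Percent ionization = 1.14%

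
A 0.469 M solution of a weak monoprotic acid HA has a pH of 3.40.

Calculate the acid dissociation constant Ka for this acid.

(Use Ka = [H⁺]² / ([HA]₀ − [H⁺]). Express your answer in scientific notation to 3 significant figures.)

[H⁺] = 10^(−pH) = 10^(−3.40) = 3.981e-04 M. For HA ⇌ H⁺ + A⁻, Ka = [H⁺][A⁻]/[HA] = [H⁺]² / ([HA]₀ − [H⁺]) = (3.981e-04)² / (0.469 − 3.981e-04) = 3.38e-07.

K_a = 3.38e-07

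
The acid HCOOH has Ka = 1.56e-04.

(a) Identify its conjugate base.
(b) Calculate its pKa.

(a) The conjugate base is formed by removing one H⁺ from HCOOH, giving HCOO⁻. (b) pKa = -log(Ka) = -log(1.56e-04) = 3.81.

Conjugate base: HCOO⁻; pK_a = 3.81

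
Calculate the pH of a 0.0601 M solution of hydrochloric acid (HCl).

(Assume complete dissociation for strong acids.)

[H⁺] = 0.0601 M for strong acid. pH = -log[H⁺] = -log(0.0601)

pH = 1.22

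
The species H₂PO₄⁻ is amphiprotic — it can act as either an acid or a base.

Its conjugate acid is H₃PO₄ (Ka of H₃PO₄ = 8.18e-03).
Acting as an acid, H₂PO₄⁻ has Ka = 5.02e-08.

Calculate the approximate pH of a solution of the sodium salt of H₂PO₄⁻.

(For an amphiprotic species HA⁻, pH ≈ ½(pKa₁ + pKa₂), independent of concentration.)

pKa₁ = -log(8.18e-03) = 2.09; pKa₂ = -log(5.02e-08) = 7.30. For an amphiprotic species, pH ≈ ½(pKa₁ + pKa₂) = ½(2.09 + 7.30) = 4.69.

pH = 4.69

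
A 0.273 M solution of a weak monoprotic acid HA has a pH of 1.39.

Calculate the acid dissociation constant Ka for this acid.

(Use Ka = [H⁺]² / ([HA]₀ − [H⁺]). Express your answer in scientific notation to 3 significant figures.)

[H⁺] = 10^(−pH) = 10^(−1.39) = 4.074e-02 M. For HA ⇌ H⁺ + A⁻, Ka = [H⁺][A⁻]/[HA] = [H⁺]² / ([HA]₀ − [H⁺]) = (4.074e-02)² / (0.273 − 4.074e-02) = 7.15e-03.

K_a = 7.15e-03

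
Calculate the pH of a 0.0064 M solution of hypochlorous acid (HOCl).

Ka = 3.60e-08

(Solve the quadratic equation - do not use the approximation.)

x² + Ka×x - Ka×C = 0. Using quadratic formula: [H⁺] = 1.5161e-05

pH = 4.82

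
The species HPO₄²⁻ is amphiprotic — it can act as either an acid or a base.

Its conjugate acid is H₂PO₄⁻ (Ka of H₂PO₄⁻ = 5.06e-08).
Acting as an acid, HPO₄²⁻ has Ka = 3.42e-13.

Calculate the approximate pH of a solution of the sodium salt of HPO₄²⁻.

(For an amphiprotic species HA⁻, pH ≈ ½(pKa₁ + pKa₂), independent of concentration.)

pKa₁ = -log(5.06e-08) = 7.30; pKa₂ = -log(3.42e-13) = 12.47. For an amphiprotic species, pH ≈ ½(pKa₁ + pKa₂) = ½(7.30 + 12.47) = 9.88.

pH = 9.88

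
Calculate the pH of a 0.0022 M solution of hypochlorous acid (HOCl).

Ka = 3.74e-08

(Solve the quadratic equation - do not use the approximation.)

x² + Ka×x - Ka×C = 0. Using quadratic formula: [H⁺] = 9.0522e-06

pH = 5.04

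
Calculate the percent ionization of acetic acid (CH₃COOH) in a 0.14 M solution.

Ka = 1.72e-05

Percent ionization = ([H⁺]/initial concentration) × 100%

Using Ka equilibrium: x² + Ka×x - Ka×C = 0. Solving: [H⁺] = 1.5432e-03. Percent = (1.5432e-03/0.14) × 100

Percent ionization = 1.1%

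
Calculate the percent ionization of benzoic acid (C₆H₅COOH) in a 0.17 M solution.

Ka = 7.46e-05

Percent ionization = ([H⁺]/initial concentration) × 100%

Using Ka equilibrium: x² + Ka×x - Ka×C = 0. Solving: [H⁺] = 3.5241e-03. Percent = (3.5241e-03/0.17) × 100

Percent ionization = 2.07%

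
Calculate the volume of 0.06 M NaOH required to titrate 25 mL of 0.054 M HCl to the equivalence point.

At equivalence: moles acid = moles base. moles HCl = 0.054 × 25/1000 = 0.00135 mol. V_base = moles / 0.06 × 1000 = 22.5 mL.

V_{base} = 22.5 mL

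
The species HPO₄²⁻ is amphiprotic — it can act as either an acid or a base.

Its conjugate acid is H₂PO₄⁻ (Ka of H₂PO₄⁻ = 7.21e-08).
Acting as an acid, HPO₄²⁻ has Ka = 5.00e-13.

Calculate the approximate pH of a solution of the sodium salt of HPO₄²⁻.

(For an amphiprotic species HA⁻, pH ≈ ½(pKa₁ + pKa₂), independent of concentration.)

pKa₁ = -log(7.21e-08) = 7.14; pKa₂ = -log(5.00e-13) = 12.30. For an amphiprotic species, pH ≈ ½(pKa₁ + pKa₂) = ½(7.14 + 12.30) = 9.72.

pH = 9.72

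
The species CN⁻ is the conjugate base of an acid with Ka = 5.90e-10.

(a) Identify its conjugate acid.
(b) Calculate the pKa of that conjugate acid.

(a) The conjugate acid is formed by adding one H⁺ to CN⁻, giving HCN. (b) pKa = -log(Ka) = -log(5.90e-10) = 9.23.

Conjugate acid: HCN; pK_a = 9.23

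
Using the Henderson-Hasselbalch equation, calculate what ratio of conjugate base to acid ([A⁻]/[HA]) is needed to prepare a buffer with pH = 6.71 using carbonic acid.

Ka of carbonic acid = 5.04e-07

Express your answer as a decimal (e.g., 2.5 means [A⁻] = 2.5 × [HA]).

pKa = -log(5.04e-07) = 6.2976. pH = pKa + log([A⁻]/[HA]), so log([A⁻]/[HA]) = pH − pKa = 6.71 − 6.2976 = 0.4124. [A⁻]/[HA] = 10^(0.4124) = 2.58

[A⁻]/[HA] = 2.58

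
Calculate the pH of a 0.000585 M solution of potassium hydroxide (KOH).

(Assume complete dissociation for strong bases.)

[OH⁻] = 0.000585 M for strong base. pOH = -log[OH⁻] = 3.23, pH = 14 - pOH

pH = 10.77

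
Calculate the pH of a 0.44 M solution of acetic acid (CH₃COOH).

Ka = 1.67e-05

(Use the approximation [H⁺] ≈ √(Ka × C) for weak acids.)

[H⁺] = √(Ka × C) = √(1.67e-05 × 0.44) = 2.7107e-03. pH = -log(2.7107e-03)

pH = 2.57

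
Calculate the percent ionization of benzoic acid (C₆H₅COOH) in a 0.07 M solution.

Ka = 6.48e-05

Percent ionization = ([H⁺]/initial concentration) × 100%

Using Ka equilibrium: x² + Ka×x - Ka×C = 0. Solving: [H⁺] = 2.0976e-03. Percent = (2.0976e-03/0.07) × 100

Percent ionization = 3%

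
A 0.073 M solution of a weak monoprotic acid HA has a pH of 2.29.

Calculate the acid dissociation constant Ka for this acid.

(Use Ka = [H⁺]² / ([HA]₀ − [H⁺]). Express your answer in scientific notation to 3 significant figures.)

[H⁺] = 10^(−pH) = 10^(−2.29) = 5.129e-03 M. For HA ⇌ H⁺ + A⁻, Ka = [H⁺][A⁻]/[HA] = [H⁺]² / ([HA]₀ − [H⁺]) = (5.129e-03)² / (0.073 − 5.129e-03) = 3.88e-04.

K_a = 3.88e-04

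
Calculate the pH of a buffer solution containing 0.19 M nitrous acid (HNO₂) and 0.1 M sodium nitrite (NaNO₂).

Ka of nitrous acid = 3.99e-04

pKa = -log(3.99e-04) = 3.40. pH = pKa + log([A⁻]/[HA]) = 3.40 + log(0.1/0.19)

pH = 3.12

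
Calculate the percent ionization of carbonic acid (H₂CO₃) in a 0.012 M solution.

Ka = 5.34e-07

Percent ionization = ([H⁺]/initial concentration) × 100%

Using Ka equilibrium: x² + Ka×x - Ka×C = 0. Solving: [H⁺] = 7.9783e-05. Percent = (7.9783e-05/0.012) × 100

Percent ionization = 0.665%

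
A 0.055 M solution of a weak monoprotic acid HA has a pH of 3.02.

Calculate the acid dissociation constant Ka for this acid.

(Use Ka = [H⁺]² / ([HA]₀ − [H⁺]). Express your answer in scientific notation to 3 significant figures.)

[H⁺] = 10^(−pH) = 10^(−3.02) = 9.550e-04 M. For HA ⇌ H⁺ + A⁻, Ka = [H⁺][A⁻]/[HA] = [H⁺]² / ([HA]₀ − [H⁺]) = (9.550e-04)² / (0.055 − 9.550e-04) = 1.69e-05.

K_a = 1.69e-05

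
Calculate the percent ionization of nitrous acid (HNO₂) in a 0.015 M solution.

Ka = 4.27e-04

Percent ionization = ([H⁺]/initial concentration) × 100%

Using Ka equilibrium: x² + Ka×x - Ka×C = 0. Solving: [H⁺] = 2.3263e-03. Percent = (2.3263e-03/0.015) × 100

Percent ionization = 15.5%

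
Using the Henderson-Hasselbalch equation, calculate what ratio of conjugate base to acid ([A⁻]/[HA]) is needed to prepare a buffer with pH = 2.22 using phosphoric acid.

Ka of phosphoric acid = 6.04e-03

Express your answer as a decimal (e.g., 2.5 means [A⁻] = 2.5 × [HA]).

pKa = -log(6.04e-03) = 2.2190. pH = pKa + log([A⁻]/[HA]), so log([A⁻]/[HA]) = pH − pKa = 2.22 − 2.2190 = 0.0010. [A⁻]/[HA] = 10^(0.0010) = 1.00

[A⁻]/[HA] = 1.00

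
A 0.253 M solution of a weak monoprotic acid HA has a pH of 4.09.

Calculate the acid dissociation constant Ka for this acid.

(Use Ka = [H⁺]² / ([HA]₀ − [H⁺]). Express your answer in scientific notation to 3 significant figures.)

[H⁺] = 10^(−pH) = 10^(−4.09) = 8.128e-05 M. For HA ⇌ H⁺ + A⁻, Ka = [H⁺][A⁻]/[HA] = [H⁺]² / ([HA]₀ − [H⁺]) = (8.128e-05)² / (0.253 − 8.128e-05) = 2.61e-08.

K_a = 2.61e-08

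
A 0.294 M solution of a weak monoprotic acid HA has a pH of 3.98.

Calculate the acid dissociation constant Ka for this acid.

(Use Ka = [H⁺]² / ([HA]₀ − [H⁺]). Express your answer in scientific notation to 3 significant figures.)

[H⁺] = 10^(−pH) = 10^(−3.98) = 1.047e-04 M. For HA ⇌ H⁺ + A⁻, Ka = [H⁺][A⁻]/[HA] = [H⁺]² / ([HA]₀ − [H⁺]) = (1.047e-04)² / (0.294 − 1.047e-04) = 3.73e-08.

K_a = 3.73e-08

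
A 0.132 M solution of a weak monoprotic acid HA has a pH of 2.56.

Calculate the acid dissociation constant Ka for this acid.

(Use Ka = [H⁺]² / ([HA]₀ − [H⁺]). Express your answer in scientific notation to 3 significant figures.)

[H⁺] = 10^(−pH) = 10^(−2.56) = 2.754e-03 M. For HA ⇌ H⁺ + A⁻, Ka = [H⁺][A⁻]/[HA] = [H⁺]² / ([HA]₀ − [H⁺]) = (2.754e-03)² / (0.132 − 2.754e-03) = 5.87e-05.

K_a = 5.87e-05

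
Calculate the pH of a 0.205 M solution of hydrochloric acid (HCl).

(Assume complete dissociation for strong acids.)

[H⁺] = 0.205 M for strong acid. pH = -log[H⁺] = -log(0.205)

pH = 0.69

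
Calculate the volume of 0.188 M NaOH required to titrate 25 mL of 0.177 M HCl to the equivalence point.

At equivalence: moles acid = moles base. moles HCl = 0.177 × 25/1000 = 0.004425 mol. V_base = moles / 0.188 × 1000 = 23.5 mL.

V_{base} = 23.5 mL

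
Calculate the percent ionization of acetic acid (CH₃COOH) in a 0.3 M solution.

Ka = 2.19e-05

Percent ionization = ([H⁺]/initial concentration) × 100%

Using Ka equilibrium: x² + Ka×x - Ka×C = 0. Solving: [H⁺] = 2.5523e-03. Percent = (2.5523e-03/0.3) × 100

Percent ionization = 0.851%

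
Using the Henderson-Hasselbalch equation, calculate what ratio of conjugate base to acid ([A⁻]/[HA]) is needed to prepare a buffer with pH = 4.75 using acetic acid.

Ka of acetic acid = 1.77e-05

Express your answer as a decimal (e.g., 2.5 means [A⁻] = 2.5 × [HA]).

pKa = -log(1.77e-05) = 4.7520. pH = pKa + log([A⁻]/[HA]), so log([A⁻]/[HA]) = pH − pKa = 4.75 − 4.7520 = -0.0020. [A⁻]/[HA] = 10^(-0.0020) = 0.995

[A⁻]/[HA] = 0.995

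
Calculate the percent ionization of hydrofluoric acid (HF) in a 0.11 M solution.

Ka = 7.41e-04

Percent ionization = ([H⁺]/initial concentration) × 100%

Using Ka equilibrium: x² + Ka×x - Ka×C = 0. Solving: [H⁺] = 8.6654e-03. Percent = (8.6654e-03/0.11) × 100

Percent ionization = 7.88%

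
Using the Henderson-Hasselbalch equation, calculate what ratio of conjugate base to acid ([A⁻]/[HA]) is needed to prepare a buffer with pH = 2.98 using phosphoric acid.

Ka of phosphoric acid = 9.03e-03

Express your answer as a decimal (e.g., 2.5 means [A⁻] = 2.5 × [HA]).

pKa = -log(9.03e-03) = 2.0443. pH = pKa + log([A⁻]/[HA]), so log([A⁻]/[HA]) = pH − pKa = 2.98 − 2.0443 = 0.9357. [A⁻]/[HA] = 10^(0.9357) = 8.62

[A⁻]/[HA] = 8.62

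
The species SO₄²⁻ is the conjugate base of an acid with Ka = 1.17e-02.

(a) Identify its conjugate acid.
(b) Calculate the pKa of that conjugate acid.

(a) The conjugate acid is formed by adding one H⁺ to SO₄²⁻, giving HSO₄⁻. (b) pKa = -log(Ka) = -log(1.17e-02) = 1.93.

Conjugate acid: HSO₄⁻; pK_a = 1.93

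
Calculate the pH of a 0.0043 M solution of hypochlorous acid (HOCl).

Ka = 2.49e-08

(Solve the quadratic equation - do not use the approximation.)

x² + Ka×x - Ka×C = 0. Using quadratic formula: [H⁺] = 1.0335e-05

pH = 4.99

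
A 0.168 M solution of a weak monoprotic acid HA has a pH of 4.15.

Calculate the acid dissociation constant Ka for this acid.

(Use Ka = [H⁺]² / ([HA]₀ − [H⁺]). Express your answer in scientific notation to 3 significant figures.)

[H⁺] = 10^(−pH) = 10^(−4.15) = 7.079e-05 M. For HA ⇌ H⁺ + A⁻, Ka = [H⁺][A⁻]/[HA] = [H⁺]² / ([HA]₀ − [H⁺]) = (7.079e-05)² / (0.168 − 7.079e-05) = 2.98e-08.

K_a = 2.98e-08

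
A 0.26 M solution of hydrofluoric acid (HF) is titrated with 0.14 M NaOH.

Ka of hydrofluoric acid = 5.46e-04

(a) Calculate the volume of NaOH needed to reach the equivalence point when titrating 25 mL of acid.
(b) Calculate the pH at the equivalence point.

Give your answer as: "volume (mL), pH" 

moles acid = 0.26 × 25/1000 = 0.0065 mol; V_base = moles/0.14 × 1000 = 46.4 mL. At equivalence only the conjugate base is present: [A⁻] = 0.0065/0.071 = 9.1000e-02 M. Kb = Kw/Ka = 1.83e-11; [OH⁻] = √(Kb × [A⁻]) = 1.2910e-06; pOH = 5.89; pH = 14 - pOH = 8.11.

V = 46.4 mL, pH = 8.11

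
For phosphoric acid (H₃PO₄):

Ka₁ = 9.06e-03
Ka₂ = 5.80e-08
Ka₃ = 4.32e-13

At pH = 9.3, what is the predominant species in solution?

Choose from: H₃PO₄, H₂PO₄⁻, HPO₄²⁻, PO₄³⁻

pKa₁ = 2.04, pKa₂ = 7.24, pKa₃ = 12.36. For a polyprotic acid the predominant species crosses at each pKa: below pKa_n the protonated form dominates, above it the deprotonated form does. At pH = 9.3, the predominant species is HPO₄²⁻.

HPO₄²⁻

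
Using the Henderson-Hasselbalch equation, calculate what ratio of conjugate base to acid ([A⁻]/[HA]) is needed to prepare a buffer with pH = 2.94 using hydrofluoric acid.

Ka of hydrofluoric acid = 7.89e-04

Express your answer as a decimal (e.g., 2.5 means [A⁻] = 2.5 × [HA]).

pKa = -log(7.89e-04) = 3.1029. pH = pKa + log([A⁻]/[HA]), so log([A⁻]/[HA]) = pH − pKa = 2.94 − 3.1029 = -0.1629. [A⁻]/[HA] = 10^(-0.1629) = 0.687

[A⁻]/[HA] = 0.687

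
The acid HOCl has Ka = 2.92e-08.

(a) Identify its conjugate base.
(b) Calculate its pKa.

(a) The conjugate base is formed by removing one H⁺ from HOCl, giving OCl⁻. (b) pKa = -log(Ka) = -log(2.92e-08) = 7.53.

Conjugate base: OCl⁻; pK_a = 7.53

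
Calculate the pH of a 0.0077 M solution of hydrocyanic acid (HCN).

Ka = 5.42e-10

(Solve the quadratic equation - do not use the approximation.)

x² + Ka×x - Ka×C = 0. Using quadratic formula: [H⁺] = 2.0426e-06

pH = 5.69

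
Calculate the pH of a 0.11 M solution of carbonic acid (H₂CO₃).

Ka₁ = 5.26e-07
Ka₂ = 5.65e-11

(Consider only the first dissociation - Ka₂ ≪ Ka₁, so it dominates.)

First dissociation dominates. From Ka₁ = [H⁺][HA⁻]/[H₂A], x² + Ka₁·x − Ka₁·C = 0 with C = 0.11 M and Ka₁ = 5.26e-07. Solving: [H⁺] = (−Ka₁ + √(Ka₁² + 4·Ka₁·C)) / 2 = 2.4028e-04 M. pH = -log(2.4028e-04) = 3.62.

pH = 3.62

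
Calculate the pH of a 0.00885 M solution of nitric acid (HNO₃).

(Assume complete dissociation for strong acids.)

[H⁺] = 0.00885 M for strong acid. pH = -log[H⁺] = -log(0.00885)

pH = 2.05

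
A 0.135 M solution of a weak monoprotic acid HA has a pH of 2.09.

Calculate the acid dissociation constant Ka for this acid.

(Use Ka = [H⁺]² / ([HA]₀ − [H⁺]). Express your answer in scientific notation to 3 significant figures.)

[H⁺] = 10^(−pH) = 10^(−2.09) = 8.128e-03 M. For HA ⇌ H⁺ + A⁻, Ka = [H⁺][A⁻]/[HA] = [H⁺]² / ([HA]₀ − [H⁺]) = (8.128e-03)² / (0.135 − 8.128e-03) = 5.21e-04.

K_a = 5.21e-04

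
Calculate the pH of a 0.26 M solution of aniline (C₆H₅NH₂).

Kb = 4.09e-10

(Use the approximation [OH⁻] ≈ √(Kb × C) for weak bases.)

[OH⁻] = √(Kb × C) = √(4.09e-10 × 0.26) = 1.0312e-05. pOH = 4.99, pH = 14 - pOH

pH = 9.01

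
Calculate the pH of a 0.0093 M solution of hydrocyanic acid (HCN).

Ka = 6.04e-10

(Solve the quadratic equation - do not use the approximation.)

x² + Ka×x - Ka×C = 0. Using quadratic formula: [H⁺] = 2.3698e-06

pH = 5.63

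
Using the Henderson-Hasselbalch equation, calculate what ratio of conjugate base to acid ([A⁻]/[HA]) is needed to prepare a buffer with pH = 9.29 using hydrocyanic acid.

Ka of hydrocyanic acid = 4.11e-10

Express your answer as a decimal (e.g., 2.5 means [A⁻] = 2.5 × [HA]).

pKa = -log(4.11e-10) = 9.3862. pH = pKa + log([A⁻]/[HA]), so log([A⁻]/[HA]) = pH − pKa = 9.29 − 9.3862 = -0.0962. [A⁻]/[HA] = 10^(-0.0962) = 0.801

[A⁻]/[HA] = 0.801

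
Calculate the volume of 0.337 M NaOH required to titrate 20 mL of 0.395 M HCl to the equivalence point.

At equivalence: moles acid = moles base. moles HCl = 0.395 × 20/1000 = 0.0079 mol. V_base = moles / 0.337 × 1000 = 23.4 mL.

V_{base} = 23.4 mL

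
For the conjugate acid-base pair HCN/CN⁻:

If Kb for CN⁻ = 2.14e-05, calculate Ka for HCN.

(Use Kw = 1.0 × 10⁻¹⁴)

For a conjugate pair Ka × Kb = Kw, so Ka = Kw/Kb = 1.0 × 10⁻¹⁴ / 2.14e-05 = 4.67e-10.

K_a = 4.67e-10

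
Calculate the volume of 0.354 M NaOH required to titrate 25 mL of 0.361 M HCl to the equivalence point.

At equivalence: moles acid = moles base. moles HCl = 0.361 × 25/1000 = 0.009025 mol. V_base = moles / 0.354 × 1000 = 25.5 mL.

V_{base} = 25.5 mL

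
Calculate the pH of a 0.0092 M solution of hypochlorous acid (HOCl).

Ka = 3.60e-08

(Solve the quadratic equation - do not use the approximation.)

x² + Ka×x - Ka×C = 0. Using quadratic formula: [H⁺] = 1.8181e-05

pH = 4.74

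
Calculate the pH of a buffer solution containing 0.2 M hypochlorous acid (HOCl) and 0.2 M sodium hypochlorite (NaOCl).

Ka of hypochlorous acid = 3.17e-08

pKa = -log(3.17e-08) = 7.50. pH = pKa + log([A⁻]/[HA]) = 7.50 + log(0.2/0.2)

pH = 7.50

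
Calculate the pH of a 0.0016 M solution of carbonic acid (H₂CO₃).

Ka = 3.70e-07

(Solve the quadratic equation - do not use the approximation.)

x² + Ka×x - Ka×C = 0. Using quadratic formula: [H⁺] = 2.4147e-05

pH = 4.62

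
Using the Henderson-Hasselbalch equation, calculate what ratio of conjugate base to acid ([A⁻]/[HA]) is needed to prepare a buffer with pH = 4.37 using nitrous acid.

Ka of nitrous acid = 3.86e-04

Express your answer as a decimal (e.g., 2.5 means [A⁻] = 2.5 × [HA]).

pKa = -log(3.86e-04) = 3.4134. pH = pKa + log([A⁻]/[HA]), so log([A⁻]/[HA]) = pH − pKa = 4.37 − 3.4134 = 0.9566. [A⁻]/[HA] = 10^(0.9566) = 9.05

[A⁻]/[HA] = 9.05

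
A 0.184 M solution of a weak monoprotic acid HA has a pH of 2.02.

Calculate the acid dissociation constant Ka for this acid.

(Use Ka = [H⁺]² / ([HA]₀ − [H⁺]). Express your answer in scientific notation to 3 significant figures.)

[H⁺] = 10^(−pH) = 10^(−2.02) = 9.550e-03 M. For HA ⇌ H⁺ + A⁻, Ka = [H⁺][A⁻]/[HA] = [H⁺]² / ([HA]₀ − [H⁺]) = (9.550e-03)² / (0.184 − 9.550e-03) = 5.23e-04.

K_a = 5.23e-04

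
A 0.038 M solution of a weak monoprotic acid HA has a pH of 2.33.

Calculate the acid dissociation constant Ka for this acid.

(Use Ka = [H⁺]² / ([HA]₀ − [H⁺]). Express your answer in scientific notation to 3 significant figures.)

[H⁺] = 10^(−pH) = 10^(−2.33) = 4.677e-03 M. For HA ⇌ H⁺ + A⁻, Ka = [H⁺][A⁻]/[HA] = [H⁺]² / ([HA]₀ − [H⁺]) = (4.677e-03)² / (0.038 − 4.677e-03) = 6.57e-04.

K_a = 6.57e-04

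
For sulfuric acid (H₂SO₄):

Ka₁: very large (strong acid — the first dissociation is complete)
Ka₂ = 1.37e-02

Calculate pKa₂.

pKa₂ = -log(Ka₂) = -log(1.37e-02) = 1.86.

pK_{a2} = 1.86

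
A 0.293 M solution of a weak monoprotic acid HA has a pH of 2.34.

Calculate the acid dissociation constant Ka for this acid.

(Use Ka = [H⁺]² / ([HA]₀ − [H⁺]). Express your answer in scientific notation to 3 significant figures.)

[H⁺] = 10^(−pH) = 10^(−2.34) = 4.571e-03 M. For HA ⇌ H⁺ + A⁻, Ka = [H⁺][A⁻]/[HA] = [H⁺]² / ([HA]₀ − [H⁺]) = (4.571e-03)² / (0.293 − 4.571e-03) = 7.24e-05.

K_a = 7.24e-05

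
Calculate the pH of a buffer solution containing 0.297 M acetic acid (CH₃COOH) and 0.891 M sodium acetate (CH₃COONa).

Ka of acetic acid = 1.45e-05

pKa = -log(1.45e-05) = 4.84. pH = pKa + log([A⁻]/[HA]) = 4.84 + log(0.891/0.297)

pH = 5.32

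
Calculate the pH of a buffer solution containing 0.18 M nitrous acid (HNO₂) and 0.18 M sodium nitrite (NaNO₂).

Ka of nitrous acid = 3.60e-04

pKa = -log(3.60e-04) = 3.44. pH = pKa + log([A⁻]/[HA]) = 3.44 + log(0.18/0.18)

pH = 3.44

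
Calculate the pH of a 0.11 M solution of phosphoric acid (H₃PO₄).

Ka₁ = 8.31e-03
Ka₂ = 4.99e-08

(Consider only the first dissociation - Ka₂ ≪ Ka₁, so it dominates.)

First dissociation dominates. From Ka₁ = [H⁺][HA⁻]/[H₂A], x² + Ka₁·x − Ka₁·C = 0 with C = 0.11 M and Ka₁ = 8.31e-03. Solving: [H⁺] = (−Ka₁ + √(Ka₁² + 4·Ka₁·C)) / 2 = 2.6363e-02 M. pH = -log(2.6363e-02) = 1.58.

pH = 1.58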